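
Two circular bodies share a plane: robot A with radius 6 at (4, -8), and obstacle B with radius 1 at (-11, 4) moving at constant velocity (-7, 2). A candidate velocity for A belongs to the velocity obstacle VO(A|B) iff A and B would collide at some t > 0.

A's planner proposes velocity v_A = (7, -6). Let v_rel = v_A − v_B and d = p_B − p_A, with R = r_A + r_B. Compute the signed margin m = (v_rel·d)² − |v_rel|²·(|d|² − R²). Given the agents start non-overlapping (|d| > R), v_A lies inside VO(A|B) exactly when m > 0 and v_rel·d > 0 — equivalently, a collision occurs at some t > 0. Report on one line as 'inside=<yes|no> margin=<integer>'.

d = (-15, 12),  |d|² = 369;  R = 6+1 = 7,  c = 369−7² = 320
v_rel = (14, -8),  |v_rel|² = 260;  v_rel·d = (14)·(-15) + (-8)·(12) = -306
260·t² + 612·t + 320 = 0  ⇒  m = (-306)² − 260·320 = 10436
m = 10436 > 0,  v_rel·d = -306 < 0  ⇒  outside

inside=no margin=10436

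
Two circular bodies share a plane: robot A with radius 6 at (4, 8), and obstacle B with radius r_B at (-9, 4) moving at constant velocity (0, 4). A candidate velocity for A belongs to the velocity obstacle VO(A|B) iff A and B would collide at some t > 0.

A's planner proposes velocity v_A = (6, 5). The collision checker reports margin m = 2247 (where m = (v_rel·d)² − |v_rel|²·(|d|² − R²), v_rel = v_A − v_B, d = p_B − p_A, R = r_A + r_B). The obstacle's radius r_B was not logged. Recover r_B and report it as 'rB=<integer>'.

m = 2247
d = (-13, -4);  v_rel = (6, 1),  |v_rel|² = 37
v_rel×d = (6)·(-4) − (1)·(-13) = -11
since m = R²·37 − (-11)²:  R² = (121 + 2247) / 37 = 64
R = √64 = 8  ⇒  r_B = 8 − 6 = 2

rB=2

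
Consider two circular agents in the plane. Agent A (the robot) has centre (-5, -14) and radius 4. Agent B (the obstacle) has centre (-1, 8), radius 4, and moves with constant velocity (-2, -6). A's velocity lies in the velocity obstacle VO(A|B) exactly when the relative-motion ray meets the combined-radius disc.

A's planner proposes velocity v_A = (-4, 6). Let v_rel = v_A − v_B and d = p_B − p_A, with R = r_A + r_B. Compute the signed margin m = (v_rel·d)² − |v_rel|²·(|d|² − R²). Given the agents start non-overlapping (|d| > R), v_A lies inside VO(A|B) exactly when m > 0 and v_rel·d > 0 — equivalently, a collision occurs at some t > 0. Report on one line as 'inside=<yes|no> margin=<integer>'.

d = (4, 22),  |d|² = 500;  R = 4+4 = 8,  c = 500−8² = 436
v_rel = (-2, 12),  |v_rel|² = 148;  v_rel·d = (-2)·(4) + (12)·(22) = 256
148·t² − 512·t + 436 = 0  ⇒  m = 256² − 148·436 = 1008
m = 1008 > 0,  v_rel·d = 256 > 0  ⇒  inside

inside=yes margin=1008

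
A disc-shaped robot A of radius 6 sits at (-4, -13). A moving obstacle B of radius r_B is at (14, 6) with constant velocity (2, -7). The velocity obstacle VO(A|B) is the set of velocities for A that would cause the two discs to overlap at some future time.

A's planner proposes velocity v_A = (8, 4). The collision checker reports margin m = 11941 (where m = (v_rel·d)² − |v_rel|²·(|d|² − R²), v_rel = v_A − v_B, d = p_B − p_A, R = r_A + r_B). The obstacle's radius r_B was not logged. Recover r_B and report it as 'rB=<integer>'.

m = 11941
d = (18, 19);  v_rel = (6, 11),  |v_rel|² = 157
v_rel×d = (6)·(19) − (11)·(18) = -84
since m = R²·157 − (-84)²:  R² = (7056 + 11941) / 157 = 121
R = √121 = 11  ⇒  r_B = 11 − 6 = 5

rB=5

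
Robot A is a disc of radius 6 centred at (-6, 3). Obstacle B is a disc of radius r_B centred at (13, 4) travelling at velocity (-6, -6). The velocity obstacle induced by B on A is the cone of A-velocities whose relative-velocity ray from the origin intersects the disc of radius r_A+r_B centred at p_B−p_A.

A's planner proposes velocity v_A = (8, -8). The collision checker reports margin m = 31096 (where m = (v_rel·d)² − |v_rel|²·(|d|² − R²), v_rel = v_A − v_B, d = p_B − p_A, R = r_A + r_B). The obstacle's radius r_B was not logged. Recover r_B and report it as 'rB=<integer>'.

m = 31096
d = (19, 1);  v_rel = (14, -2),  |v_rel|² = 200
v_rel×d = (14)·(1) − (-2)·(19) = 52
since m = R²·200 − 52²:  R² = (2704 + 31096) / 200 = 169
R = √169 = 13  ⇒  r_B = 13 − 6 = 7

rB=7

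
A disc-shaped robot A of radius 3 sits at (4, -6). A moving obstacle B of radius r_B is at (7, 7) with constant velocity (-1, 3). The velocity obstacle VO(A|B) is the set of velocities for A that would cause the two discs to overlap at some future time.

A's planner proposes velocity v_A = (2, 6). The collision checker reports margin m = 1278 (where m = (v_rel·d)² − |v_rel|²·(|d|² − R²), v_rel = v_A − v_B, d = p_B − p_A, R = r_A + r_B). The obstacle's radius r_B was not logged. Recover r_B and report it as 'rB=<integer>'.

m = 1278
d = (3, 13);  v_rel = (3, 3),  |v_rel|² = 18
v_rel×d = (3)·(13) − (3)·(3) = 30
since m = R²·18 − 30²:  R² = (900 + 1278) / 18 = 121
R = √121 = 11  ⇒  r_B = 11 − 3 = 8

rB=8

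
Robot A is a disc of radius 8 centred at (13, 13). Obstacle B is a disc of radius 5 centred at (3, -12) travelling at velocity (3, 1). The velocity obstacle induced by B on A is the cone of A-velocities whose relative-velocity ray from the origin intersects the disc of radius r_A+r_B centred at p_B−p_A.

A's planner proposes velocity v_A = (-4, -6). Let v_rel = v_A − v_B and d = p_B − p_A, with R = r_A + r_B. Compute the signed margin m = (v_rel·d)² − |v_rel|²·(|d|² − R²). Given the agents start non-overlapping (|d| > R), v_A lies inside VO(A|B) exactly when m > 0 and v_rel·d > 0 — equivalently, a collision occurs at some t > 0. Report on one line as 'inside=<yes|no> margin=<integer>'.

d = (-10, -25),  |d|² = 725;  R = 8+5 = 13,  c = 725−13² = 556
v_rel = (-7, -7),  |v_rel|² = 98;  v_rel·d = (-7)·(-10) + (-7)·(-25) = 245
98·t² − 490·t + 556 = 0  ⇒  m = 245² − 98·556 = 5537
m = 5537 > 0,  v_rel·d = 245 > 0  ⇒  inside

inside=yes margin=5537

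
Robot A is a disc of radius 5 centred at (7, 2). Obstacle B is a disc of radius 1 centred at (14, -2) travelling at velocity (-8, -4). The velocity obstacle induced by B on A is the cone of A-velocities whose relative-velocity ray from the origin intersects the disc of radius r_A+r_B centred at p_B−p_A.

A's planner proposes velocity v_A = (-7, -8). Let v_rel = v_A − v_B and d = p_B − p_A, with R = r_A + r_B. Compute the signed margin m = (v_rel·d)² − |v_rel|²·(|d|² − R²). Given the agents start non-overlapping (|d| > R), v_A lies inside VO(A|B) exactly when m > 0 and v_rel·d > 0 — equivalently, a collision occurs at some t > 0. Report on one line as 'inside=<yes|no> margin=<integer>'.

d = (7, -4),  |d|² = 65;  R = 5+1 = 6,  c = 65−6² = 29
v_rel = (1, -4),  |v_rel|² = 17;  v_rel·d = (1)·(7) + (-4)·(-4) = 23
17·t² − 46·t + 29 = 0  ⇒  m = 23² − 17·29 = 36
m = 36 > 0,  v_rel·d = 23 > 0  ⇒  inside

inside=yes margin=36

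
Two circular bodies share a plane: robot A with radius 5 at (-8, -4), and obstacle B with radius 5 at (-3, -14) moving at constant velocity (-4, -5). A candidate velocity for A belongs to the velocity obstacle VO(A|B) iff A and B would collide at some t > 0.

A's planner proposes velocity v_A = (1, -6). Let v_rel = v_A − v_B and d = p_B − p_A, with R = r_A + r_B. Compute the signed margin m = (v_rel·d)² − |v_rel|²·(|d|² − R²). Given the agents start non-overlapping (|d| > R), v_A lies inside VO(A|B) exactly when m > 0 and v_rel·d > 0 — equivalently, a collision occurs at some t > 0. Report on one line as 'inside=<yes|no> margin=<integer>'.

d = (5, -10),  |d|² = 125;  R = 5+5 = 10,  c = 125−10² = 25
v_rel = (5, -1),  |v_rel|² = 26;  v_rel·d = (5)·(5) + (-1)·(-10) = 35
26·t² − 70·t + 25 = 0  ⇒  m = 35² − 26·25 = 575
m = 575 > 0,  v_rel·d = 35 > 0  ⇒  inside

inside=yes margin=575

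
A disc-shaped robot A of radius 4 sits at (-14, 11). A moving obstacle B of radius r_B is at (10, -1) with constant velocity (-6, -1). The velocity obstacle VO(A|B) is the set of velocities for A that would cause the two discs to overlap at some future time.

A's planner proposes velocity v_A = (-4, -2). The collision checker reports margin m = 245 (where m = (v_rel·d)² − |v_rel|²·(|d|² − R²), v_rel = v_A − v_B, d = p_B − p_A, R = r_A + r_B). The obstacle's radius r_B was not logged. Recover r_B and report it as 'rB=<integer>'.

m = 245
d = (24, -12);  v_rel = (2, -1),  |v_rel|² = 5
v_rel×d = (2)·(-12) − (-1)·(24) = 0
since m = R²·5 − 0²:  R² = (0 + 245) / 5 = 49
R = √49 = 7  ⇒  r_B = 7 − 4 = 3

rB=3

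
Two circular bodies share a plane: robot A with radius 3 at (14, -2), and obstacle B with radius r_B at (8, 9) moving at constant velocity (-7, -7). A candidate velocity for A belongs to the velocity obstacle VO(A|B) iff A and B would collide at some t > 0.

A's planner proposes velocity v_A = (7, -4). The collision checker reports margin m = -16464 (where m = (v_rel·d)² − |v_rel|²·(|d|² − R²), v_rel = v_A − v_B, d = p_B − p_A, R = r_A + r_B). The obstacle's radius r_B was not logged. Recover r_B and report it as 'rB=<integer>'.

m = -16464
d = (-6, 11);  v_rel = (14, 3),  |v_rel|² = 205
v_rel×d = (14)·(11) − (3)·(-6) = 172
since m = R²·205 − 172²:  R² = (29584 + -16464) / 205 = 64
R = √64 = 8  ⇒  r_B = 8 − 3 = 5

rB=5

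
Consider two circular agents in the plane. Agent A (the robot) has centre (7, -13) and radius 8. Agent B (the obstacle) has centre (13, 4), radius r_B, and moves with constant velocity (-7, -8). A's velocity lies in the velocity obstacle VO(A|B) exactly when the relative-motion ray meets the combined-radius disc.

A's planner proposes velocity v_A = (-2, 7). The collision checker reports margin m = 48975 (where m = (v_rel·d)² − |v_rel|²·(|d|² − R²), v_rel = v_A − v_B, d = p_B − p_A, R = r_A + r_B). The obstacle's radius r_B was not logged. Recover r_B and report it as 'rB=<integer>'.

m = 48975
d = (6, 17);  v_rel = (5, 15),  |v_rel|² = 250
v_rel×d = (5)·(17) − (15)·(6) = -5
since m = R²·250 − (-5)²:  R² = (25 + 48975) / 250 = 196
R = √196 = 14  ⇒  r_B = 14 − 8 = 6

rB=6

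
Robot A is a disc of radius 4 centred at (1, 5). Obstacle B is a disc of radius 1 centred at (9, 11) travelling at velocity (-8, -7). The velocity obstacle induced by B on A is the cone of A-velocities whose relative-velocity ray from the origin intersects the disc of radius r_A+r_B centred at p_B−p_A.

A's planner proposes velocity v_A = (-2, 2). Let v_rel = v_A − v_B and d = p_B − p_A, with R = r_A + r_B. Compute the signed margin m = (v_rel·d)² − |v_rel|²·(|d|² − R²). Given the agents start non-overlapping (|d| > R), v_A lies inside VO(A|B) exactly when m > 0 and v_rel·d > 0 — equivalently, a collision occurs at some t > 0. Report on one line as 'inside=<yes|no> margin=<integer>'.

d = (8, 6),  |d|² = 100;  R = 4+1 = 5,  c = 100−5² = 75
v_rel = (6, 9),  |v_rel|² = 117;  v_rel·d = (6)·(8) + (9)·(6) = 102
117·t² − 204·t + 75 = 0  ⇒  m = 102² − 117·75 = 1629
m = 1629 > 0,  v_rel·d = 102 > 0  ⇒  inside

inside=yes margin=1629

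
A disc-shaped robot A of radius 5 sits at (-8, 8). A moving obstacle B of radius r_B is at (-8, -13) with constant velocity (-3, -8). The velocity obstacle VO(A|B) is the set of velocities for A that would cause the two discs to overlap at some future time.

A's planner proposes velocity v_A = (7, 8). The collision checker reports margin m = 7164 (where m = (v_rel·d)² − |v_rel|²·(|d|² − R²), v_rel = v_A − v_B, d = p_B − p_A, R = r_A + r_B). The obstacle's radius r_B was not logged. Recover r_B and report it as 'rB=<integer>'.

m = 7164
d = (0, -21);  v_rel = (10, 16),  |v_rel|² = 356
v_rel×d = (10)·(-21) − (16)·(0) = -210
since m = R²·356 − (-210)²:  R² = (44100 + 7164) / 356 = 144
R = √144 = 12  ⇒  r_B = 12 − 5 = 7

rB=7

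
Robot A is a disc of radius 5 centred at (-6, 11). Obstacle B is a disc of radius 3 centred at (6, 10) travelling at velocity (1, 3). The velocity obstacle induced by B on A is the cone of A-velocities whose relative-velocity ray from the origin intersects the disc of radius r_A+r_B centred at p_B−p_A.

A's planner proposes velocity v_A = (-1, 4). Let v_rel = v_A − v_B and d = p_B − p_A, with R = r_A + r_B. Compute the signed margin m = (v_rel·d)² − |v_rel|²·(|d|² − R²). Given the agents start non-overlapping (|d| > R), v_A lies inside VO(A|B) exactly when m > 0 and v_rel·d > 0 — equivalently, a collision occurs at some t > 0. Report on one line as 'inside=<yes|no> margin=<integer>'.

d = (12, -1),  |d|² = 145;  R = 5+3 = 8,  c = 145−8² = 81
v_rel = (-2, 1),  |v_rel|² = 5;  v_rel·d = (-2)·(12) + (1)·(-1) = -25
5·t² + 50·t + 81 = 0  ⇒  m = (-25)² − 5·81 = 220
m = 220 > 0,  v_rel·d = -25 < 0  ⇒  outside

inside=no margin=220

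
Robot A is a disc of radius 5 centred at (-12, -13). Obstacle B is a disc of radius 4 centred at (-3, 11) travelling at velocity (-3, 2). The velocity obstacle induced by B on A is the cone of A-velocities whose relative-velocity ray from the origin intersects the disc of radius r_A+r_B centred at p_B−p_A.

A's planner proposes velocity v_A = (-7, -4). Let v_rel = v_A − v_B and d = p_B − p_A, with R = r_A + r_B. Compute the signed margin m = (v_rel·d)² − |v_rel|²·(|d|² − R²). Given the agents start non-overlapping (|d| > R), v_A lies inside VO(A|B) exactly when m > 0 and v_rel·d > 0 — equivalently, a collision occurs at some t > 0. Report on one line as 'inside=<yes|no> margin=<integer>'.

d = (9, 24),  |d|² = 657;  R = 5+4 = 9,  c = 657−9² = 576
v_rel = (-4, -6),  |v_rel|² = 52;  v_rel·d = (-4)·(9) + (-6)·(24) = -180
52·t² + 360·t + 576 = 0  ⇒  m = (-180)² − 52·576 = 2448
m = 2448 > 0,  v_rel·d = -180 < 0  ⇒  outside

inside=no margin=2448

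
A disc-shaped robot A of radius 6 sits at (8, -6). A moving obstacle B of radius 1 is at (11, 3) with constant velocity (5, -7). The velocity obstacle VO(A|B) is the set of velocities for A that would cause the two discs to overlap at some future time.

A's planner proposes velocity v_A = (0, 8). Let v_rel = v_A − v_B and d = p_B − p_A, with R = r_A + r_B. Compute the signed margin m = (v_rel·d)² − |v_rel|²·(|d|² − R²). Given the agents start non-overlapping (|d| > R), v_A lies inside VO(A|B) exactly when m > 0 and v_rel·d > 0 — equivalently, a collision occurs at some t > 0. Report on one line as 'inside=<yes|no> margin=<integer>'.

d = (3, 9),  |d|² = 90;  R = 6+1 = 7,  c = 90−7² = 41
v_rel = (-5, 15),  |v_rel|² = 250;  v_rel·d = (-5)·(3) + (15)·(9) = 120
250·t² − 240·t + 41 = 0  ⇒  m = 120² − 250·41 = 4150
m = 4150 > 0,  v_rel·d = 120 > 0  ⇒  inside

inside=yes margin=4150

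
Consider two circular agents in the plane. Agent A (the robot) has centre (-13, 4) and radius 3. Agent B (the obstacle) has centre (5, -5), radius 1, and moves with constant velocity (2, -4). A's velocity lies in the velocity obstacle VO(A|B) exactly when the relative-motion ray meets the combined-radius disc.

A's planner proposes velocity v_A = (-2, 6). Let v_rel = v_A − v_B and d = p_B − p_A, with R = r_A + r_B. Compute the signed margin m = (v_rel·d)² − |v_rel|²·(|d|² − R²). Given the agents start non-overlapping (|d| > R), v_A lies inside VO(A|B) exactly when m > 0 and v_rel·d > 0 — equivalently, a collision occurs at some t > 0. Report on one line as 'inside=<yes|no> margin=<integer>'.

d = (18, -9),  |d|² = 405;  R = 3+1 = 4,  c = 405−4² = 389
v_rel = (-4, 10),  |v_rel|² = 116;  v_rel·d = (-4)·(18) + (10)·(-9) = -162
116·t² + 324·t + 389 = 0  ⇒  m = (-162)² − 116·389 = -18880
m = -18880 < 0,  v_rel·d = -162 < 0  ⇒  outside

inside=no margin=-18880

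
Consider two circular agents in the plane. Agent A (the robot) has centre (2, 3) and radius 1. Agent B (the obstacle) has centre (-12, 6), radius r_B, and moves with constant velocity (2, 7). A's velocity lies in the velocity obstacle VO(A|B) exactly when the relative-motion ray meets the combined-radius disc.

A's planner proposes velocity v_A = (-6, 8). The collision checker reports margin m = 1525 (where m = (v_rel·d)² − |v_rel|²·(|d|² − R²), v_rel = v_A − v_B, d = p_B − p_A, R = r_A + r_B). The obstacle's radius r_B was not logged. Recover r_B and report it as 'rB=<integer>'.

m = 1525
d = (-14, 3);  v_rel = (-8, 1),  |v_rel|² = 65
v_rel×d = (-8)·(3) − (1)·(-14) = -10
since m = R²·65 − (-10)²:  R² = (100 + 1525) / 65 = 25
R = √25 = 5  ⇒  r_B = 5 − 1 = 4

rB=4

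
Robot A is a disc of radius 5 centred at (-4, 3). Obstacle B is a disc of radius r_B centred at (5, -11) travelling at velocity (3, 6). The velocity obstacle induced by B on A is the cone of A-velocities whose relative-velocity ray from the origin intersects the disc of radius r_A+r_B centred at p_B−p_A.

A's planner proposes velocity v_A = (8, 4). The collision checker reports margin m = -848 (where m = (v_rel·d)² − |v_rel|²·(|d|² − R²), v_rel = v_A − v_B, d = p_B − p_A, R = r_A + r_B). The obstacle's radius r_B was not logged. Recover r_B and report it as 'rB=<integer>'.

m = -848
d = (9, -14);  v_rel = (5, -2),  |v_rel|² = 29
v_rel×d = (5)·(-14) − (-2)·(9) = -52
since m = R²·29 − (-52)²:  R² = (2704 + -848) / 29 = 64
R = √64 = 8  ⇒  r_B = 8 − 5 = 3

rB=3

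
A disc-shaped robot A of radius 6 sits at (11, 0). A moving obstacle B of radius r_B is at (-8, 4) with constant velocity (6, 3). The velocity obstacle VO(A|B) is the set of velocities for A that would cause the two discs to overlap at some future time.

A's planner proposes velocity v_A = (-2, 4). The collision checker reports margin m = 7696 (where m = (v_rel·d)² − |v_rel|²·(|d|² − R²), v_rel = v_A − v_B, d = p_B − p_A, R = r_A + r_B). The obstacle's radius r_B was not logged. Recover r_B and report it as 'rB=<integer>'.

m = 7696
d = (-19, 4);  v_rel = (-8, 1),  |v_rel|² = 65
v_rel×d = (-8)·(4) − (1)·(-19) = -13
since m = R²·65 − (-13)²:  R² = (169 + 7696) / 65 = 121
R = √121 = 11  ⇒  r_B = 11 − 6 = 5

rB=5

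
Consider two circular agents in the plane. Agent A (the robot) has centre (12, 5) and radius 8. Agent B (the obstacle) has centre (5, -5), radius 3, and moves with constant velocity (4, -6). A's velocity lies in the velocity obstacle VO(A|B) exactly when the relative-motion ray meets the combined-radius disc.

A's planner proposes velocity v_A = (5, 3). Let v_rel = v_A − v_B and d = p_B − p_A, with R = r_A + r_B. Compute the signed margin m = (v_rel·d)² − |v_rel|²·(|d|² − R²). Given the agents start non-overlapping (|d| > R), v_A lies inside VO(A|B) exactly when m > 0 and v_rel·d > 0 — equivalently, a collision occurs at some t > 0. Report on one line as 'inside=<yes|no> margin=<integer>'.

d = (-7, -10),  |d|² = 149;  R = 8+3 = 11,  c = 149−11² = 28
v_rel = (1, 9),  |v_rel|² = 82;  v_rel·d = (1)·(-7) + (9)·(-10) = -97
82·t² + 194·t + 28 = 0  ⇒  m = (-97)² − 82·28 = 7113
m = 7113 > 0,  v_rel·d = -97 < 0  ⇒  outside

inside=no margin=7113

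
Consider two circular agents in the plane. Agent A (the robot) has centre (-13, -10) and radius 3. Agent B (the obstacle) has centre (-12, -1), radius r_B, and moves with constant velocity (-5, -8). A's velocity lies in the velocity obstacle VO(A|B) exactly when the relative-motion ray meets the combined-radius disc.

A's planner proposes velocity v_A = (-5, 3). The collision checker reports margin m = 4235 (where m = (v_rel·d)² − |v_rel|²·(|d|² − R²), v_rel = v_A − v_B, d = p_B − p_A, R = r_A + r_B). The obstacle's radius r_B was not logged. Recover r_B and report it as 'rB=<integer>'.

m = 4235
d = (1, 9);  v_rel = (0, 11),  |v_rel|² = 121
v_rel×d = (0)·(9) − (11)·(1) = -11
since m = R²·121 − (-11)²:  R² = (121 + 4235) / 121 = 36
R = √36 = 6  ⇒  r_B = 6 − 3 = 3

rB=3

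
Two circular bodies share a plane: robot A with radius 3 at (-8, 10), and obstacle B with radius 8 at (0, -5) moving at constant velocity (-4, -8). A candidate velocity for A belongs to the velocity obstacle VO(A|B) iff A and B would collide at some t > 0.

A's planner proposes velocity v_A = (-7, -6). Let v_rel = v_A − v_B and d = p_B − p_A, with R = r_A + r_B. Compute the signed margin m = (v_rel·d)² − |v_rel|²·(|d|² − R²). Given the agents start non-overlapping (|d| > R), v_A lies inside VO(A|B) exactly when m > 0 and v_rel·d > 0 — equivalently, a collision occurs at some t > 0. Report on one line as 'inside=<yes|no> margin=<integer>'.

d = (8, -15),  |d|² = 289;  R = 3+8 = 11,  c = 289−11² = 168
v_rel = (-3, 2),  |v_rel|² = 13;  v_rel·d = (-3)·(8) + (2)·(-15) = -54
13·t² + 108·t + 168 = 0  ⇒  m = (-54)² − 13·168 = 732
m = 732 > 0,  v_rel·d = -54 < 0  ⇒  outside

inside=no margin=732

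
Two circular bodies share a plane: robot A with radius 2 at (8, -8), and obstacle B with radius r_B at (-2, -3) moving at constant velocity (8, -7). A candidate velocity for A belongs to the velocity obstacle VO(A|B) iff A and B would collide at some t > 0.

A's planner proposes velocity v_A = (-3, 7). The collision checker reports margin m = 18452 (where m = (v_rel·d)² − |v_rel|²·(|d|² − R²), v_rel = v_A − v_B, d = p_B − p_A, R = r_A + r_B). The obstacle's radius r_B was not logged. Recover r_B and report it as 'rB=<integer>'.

m = 18452
d = (-10, 5);  v_rel = (-11, 14),  |v_rel|² = 317
v_rel×d = (-11)·(5) − (14)·(-10) = 85
since m = R²·317 − 85²:  R² = (7225 + 18452) / 317 = 81
R = √81 = 9  ⇒  r_B = 9 − 2 = 7

rB=7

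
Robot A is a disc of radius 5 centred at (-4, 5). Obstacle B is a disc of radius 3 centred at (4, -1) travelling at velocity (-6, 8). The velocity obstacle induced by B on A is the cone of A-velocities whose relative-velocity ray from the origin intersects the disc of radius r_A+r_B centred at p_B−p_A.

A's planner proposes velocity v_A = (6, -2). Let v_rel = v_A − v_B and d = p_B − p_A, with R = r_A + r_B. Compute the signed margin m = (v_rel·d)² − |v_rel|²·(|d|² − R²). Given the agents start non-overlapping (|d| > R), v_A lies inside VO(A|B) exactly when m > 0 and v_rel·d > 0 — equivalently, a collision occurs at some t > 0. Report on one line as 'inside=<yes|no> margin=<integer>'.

d = (8, -6),  |d|² = 100;  R = 5+3 = 8,  c = 100−8² = 36
v_rel = (12, -10),  |v_rel|² = 244;  v_rel·d = (12)·(8) + (-10)·(-6) = 156
244·t² − 312·t + 36 = 0  ⇒  m = 156² − 244·36 = 15552
m = 15552 > 0,  v_rel·d = 156 > 0  ⇒  inside

inside=yes margin=15552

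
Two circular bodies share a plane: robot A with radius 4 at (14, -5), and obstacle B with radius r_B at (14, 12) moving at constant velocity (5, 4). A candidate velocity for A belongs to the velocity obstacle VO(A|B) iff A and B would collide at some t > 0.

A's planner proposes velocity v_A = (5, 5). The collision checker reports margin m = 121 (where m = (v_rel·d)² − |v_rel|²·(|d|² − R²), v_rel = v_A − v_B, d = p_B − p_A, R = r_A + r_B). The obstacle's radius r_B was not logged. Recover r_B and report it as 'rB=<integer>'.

m = 121
d = (0, 17);  v_rel = (0, 1),  |v_rel|² = 1
v_rel×d = (0)·(17) − (1)·(0) = 0
since m = R²·1 − 0²:  R² = (0 + 121) / 1 = 121
R = √121 = 11  ⇒  r_B = 11 − 4 = 7

rB=7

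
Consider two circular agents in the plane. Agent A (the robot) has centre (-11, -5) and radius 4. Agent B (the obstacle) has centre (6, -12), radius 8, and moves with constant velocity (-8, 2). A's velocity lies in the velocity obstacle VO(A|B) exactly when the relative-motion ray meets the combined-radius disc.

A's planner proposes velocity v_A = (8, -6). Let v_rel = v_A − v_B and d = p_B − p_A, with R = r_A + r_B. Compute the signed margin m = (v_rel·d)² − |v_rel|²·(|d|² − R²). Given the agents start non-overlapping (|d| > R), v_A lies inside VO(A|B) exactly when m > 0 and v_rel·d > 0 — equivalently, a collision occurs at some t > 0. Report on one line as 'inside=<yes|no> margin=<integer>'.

d = (17, -7),  |d|² = 338;  R = 4+8 = 12,  c = 338−12² = 194
v_rel = (16, -8),  |v_rel|² = 320;  v_rel·d = (16)·(17) + (-8)·(-7) = 328
320·t² − 656·t + 194 = 0  ⇒  m = 328² − 320·194 = 45504
m = 45504 > 0,  v_rel·d = 328 > 0  ⇒  inside

inside=yes margin=45504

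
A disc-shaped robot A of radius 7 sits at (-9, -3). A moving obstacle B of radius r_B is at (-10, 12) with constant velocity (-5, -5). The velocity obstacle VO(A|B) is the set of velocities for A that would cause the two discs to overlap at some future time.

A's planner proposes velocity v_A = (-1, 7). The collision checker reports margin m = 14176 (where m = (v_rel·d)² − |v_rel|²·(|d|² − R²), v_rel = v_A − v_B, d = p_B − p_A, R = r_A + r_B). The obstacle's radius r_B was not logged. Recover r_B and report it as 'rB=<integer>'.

m = 14176
d = (-1, 15);  v_rel = (4, 12),  |v_rel|² = 160
v_rel×d = (4)·(15) − (12)·(-1) = 72
since m = R²·160 − 72²:  R² = (5184 + 14176) / 160 = 121
R = √121 = 11  ⇒  r_B = 11 − 7 = 4

rB=4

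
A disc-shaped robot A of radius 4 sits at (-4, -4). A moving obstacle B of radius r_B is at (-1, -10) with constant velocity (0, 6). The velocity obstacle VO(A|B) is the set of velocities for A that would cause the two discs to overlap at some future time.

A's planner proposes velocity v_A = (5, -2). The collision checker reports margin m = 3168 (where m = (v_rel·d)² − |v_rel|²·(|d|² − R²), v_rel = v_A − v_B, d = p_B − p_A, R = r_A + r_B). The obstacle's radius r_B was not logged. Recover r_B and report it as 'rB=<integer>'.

m = 3168
d = (3, -6);  v_rel = (5, -8),  |v_rel|² = 89
v_rel×d = (5)·(-6) − (-8)·(3) = -6
since m = R²·89 − (-6)²:  R² = (36 + 3168) / 89 = 36
R = √36 = 6  ⇒  r_B = 6 − 4 = 2

rB=2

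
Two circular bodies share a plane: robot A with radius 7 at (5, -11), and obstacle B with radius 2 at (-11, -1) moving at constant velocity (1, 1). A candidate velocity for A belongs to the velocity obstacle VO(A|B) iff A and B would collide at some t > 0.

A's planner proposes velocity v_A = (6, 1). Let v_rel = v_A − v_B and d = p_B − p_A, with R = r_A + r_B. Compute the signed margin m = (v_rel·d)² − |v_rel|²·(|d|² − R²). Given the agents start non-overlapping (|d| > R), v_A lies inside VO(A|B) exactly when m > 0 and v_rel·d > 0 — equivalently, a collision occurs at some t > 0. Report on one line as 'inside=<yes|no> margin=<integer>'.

d = (-16, 10),  |d|² = 356;  R = 7+2 = 9,  c = 356−9² = 275
v_rel = (5, 0),  |v_rel|² = 25;  v_rel·d = (5)·(-16) + (0)·(10) = -80
25·t² + 160·t + 275 = 0  ⇒  m = (-80)² − 25·275 = -475
m = -475 < 0,  v_rel·d = -80 < 0  ⇒  outside

inside=no margin=-475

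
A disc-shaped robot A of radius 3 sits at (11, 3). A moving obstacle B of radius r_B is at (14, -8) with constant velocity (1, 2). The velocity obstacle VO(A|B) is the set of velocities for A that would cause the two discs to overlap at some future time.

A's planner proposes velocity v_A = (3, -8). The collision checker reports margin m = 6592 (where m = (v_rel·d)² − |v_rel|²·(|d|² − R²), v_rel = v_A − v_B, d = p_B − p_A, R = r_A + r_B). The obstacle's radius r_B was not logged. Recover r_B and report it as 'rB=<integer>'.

m = 6592
d = (3, -11);  v_rel = (2, -10),  |v_rel|² = 104
v_rel×d = (2)·(-11) − (-10)·(3) = 8
since m = R²·104 − 8²:  R² = (64 + 6592) / 104 = 64
R = √64 = 8  ⇒  r_B = 8 − 3 = 5

rB=5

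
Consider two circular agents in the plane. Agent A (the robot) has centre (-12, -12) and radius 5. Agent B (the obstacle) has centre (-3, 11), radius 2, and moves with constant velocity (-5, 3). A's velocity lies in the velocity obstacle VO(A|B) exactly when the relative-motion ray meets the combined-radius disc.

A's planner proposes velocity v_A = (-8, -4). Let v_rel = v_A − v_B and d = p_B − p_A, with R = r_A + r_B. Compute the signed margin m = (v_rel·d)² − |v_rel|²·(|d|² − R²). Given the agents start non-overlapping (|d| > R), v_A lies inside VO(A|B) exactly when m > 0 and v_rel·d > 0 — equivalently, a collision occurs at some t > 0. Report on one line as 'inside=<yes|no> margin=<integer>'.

d = (9, 23),  |d|² = 610;  R = 5+2 = 7,  c = 610−7² = 561
v_rel = (-3, -7),  |v_rel|² = 58;  v_rel·d = (-3)·(9) + (-7)·(23) = -188
58·t² + 376·t + 561 = 0  ⇒  m = (-188)² − 58·561 = 2806
m = 2806 > 0,  v_rel·d = -188 < 0  ⇒  outside

inside=no margin=2806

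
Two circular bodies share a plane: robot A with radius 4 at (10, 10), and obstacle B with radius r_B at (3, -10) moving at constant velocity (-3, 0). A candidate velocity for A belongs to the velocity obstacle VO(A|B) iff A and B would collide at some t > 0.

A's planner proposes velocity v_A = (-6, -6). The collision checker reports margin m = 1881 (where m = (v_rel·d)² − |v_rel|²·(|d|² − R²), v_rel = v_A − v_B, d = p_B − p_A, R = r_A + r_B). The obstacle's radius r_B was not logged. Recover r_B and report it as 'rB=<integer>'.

m = 1881
d = (-7, -20);  v_rel = (-3, -6),  |v_rel|² = 45
v_rel×d = (-3)·(-20) − (-6)·(-7) = 18
since m = R²·45 − 18²:  R² = (324 + 1881) / 45 = 49
R = √49 = 7  ⇒  r_B = 7 − 4 = 3

rB=3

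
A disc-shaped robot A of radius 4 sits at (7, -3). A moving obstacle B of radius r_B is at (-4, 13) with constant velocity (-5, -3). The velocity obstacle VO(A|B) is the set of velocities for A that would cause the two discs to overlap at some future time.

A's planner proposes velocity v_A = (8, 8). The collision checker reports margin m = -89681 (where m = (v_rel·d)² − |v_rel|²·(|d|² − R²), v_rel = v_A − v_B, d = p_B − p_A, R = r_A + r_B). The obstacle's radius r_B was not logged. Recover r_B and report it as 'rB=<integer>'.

m = -89681
d = (-11, 16);  v_rel = (13, 11),  |v_rel|² = 290
v_rel×d = (13)·(16) − (11)·(-11) = 329
since m = R²·290 − 329²:  R² = (108241 + -89681) / 290 = 64
R = √64 = 8  ⇒  r_B = 8 − 4 = 4

rB=4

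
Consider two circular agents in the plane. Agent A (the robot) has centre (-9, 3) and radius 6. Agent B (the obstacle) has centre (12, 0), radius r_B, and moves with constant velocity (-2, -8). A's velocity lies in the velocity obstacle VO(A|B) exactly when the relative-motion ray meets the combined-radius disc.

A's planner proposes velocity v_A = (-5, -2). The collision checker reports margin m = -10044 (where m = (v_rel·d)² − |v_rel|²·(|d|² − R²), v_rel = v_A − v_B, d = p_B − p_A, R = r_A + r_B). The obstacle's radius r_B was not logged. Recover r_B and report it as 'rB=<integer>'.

m = -10044
d = (21, -3);  v_rel = (-3, 6),  |v_rel|² = 45
v_rel×d = (-3)·(-3) − (6)·(21) = -117
since m = R²·45 − (-117)²:  R² = (13689 + -10044) / 45 = 81
R = √81 = 9  ⇒  r_B = 9 − 6 = 3

rB=3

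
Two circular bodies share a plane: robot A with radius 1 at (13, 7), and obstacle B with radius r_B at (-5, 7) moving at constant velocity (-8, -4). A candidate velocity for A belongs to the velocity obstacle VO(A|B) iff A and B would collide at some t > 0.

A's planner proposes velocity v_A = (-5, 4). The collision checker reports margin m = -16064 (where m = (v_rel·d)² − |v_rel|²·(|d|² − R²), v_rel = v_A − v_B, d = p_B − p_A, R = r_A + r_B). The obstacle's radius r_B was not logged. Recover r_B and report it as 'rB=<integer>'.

m = -16064
d = (-18, 0);  v_rel = (3, 8),  |v_rel|² = 73
v_rel×d = (3)·(0) − (8)·(-18) = 144
since m = R²·73 − 144²:  R² = (20736 + -16064) / 73 = 64
R = √64 = 8  ⇒  r_B = 8 − 1 = 7

rB=7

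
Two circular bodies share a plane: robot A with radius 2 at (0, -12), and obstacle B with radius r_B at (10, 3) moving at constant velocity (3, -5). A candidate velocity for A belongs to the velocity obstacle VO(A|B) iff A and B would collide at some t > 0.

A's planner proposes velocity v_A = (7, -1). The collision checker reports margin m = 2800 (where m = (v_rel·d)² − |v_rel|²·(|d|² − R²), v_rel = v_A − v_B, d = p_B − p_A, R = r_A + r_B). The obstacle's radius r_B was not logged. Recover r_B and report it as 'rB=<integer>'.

m = 2800
d = (10, 15);  v_rel = (4, 4),  |v_rel|² = 32
v_rel×d = (4)·(15) − (4)·(10) = 20
since m = R²·32 − 20²:  R² = (400 + 2800) / 32 = 100
R = √100 = 10  ⇒  r_B = 10 − 2 = 8

rB=8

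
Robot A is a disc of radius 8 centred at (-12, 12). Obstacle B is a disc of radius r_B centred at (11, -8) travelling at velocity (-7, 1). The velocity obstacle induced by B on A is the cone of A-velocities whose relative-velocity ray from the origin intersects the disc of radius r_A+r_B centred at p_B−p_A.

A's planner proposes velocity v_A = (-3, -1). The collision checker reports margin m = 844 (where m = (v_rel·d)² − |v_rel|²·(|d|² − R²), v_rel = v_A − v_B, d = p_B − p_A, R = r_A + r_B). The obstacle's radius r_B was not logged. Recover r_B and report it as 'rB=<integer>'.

m = 844
d = (23, -20);  v_rel = (4, -2),  |v_rel|² = 20
v_rel×d = (4)·(-20) − (-2)·(23) = -34
since m = R²·20 − (-34)²:  R² = (1156 + 844) / 20 = 100
R = √100 = 10  ⇒  r_B = 10 − 8 = 2

rB=2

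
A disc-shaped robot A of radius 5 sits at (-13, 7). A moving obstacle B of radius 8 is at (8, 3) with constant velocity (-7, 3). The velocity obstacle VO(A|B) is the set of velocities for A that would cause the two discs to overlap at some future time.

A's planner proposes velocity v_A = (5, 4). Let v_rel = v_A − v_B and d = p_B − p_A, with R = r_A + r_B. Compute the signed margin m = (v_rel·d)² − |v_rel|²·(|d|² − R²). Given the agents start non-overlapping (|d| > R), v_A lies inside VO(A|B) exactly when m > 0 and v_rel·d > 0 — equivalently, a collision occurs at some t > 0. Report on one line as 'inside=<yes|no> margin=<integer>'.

d = (21, -4),  |d|² = 457;  R = 5+8 = 13,  c = 457−13² = 288
v_rel = (12, 1),  |v_rel|² = 145;  v_rel·d = (12)·(21) + (1)·(-4) = 248
145·t² − 496·t + 288 = 0  ⇒  m = 248² − 145·288 = 19744
m = 19744 > 0,  v_rel·d = 248 > 0  ⇒  inside

inside=yes margin=19744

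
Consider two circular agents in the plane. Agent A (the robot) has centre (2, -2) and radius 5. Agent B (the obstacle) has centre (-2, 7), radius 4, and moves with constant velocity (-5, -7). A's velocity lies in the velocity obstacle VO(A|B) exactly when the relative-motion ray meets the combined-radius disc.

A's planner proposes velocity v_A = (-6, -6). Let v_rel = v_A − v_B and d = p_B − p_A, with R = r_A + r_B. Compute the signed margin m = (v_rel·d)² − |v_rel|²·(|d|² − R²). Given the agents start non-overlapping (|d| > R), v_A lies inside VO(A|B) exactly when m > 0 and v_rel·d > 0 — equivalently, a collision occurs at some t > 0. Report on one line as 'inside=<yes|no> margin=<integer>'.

d = (-4, 9),  |d|² = 97;  R = 5+4 = 9,  c = 97−9² = 16
v_rel = (-1, 1),  |v_rel|² = 2;  v_rel·d = (-1)·(-4) + (1)·(9) = 13
2·t² − 26·t + 16 = 0  ⇒  m = 13² − 2·16 = 137
m = 137 > 0,  v_rel·d = 13 > 0  ⇒  inside

inside=yes margin=137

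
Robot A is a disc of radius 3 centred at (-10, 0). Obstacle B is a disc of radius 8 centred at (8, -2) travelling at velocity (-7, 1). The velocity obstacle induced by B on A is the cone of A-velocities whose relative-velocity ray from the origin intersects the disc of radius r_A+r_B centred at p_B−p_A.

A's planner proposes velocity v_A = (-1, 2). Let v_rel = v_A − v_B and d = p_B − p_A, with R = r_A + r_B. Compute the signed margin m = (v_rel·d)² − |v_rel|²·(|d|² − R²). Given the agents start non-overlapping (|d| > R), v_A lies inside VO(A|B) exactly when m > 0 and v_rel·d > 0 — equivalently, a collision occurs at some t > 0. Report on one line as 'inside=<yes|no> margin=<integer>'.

d = (18, -2),  |d|² = 328;  R = 3+8 = 11,  c = 328−11² = 207
v_rel = (6, 1),  |v_rel|² = 37;  v_rel·d = (6)·(18) + (1)·(-2) = 106
37·t² − 212·t + 207 = 0  ⇒  m = 106² − 37·207 = 3577
m = 3577 > 0,  v_rel·d = 106 > 0  ⇒  inside

inside=yes margin=3577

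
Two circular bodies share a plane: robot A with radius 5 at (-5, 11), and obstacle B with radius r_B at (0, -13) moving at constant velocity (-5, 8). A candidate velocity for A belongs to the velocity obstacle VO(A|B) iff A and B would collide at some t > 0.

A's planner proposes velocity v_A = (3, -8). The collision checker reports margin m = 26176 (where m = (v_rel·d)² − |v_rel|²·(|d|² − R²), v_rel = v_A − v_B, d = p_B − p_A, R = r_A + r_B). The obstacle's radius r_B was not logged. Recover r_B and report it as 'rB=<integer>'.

m = 26176
d = (5, -24);  v_rel = (8, -16),  |v_rel|² = 320
v_rel×d = (8)·(-24) − (-16)·(5) = -112
since m = R²·320 − (-112)²:  R² = (12544 + 26176) / 320 = 121
R = √121 = 11  ⇒  r_B = 11 − 5 = 6

rB=6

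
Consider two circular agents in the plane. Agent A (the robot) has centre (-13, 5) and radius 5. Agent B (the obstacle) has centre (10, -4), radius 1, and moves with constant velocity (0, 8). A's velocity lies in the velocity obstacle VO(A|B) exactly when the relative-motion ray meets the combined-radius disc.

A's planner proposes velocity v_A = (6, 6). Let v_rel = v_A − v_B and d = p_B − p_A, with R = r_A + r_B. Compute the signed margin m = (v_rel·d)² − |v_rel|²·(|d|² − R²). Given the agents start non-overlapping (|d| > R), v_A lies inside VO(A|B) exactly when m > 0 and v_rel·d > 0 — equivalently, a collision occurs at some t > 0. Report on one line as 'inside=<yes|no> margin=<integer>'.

d = (23, -9),  |d|² = 610;  R = 5+1 = 6,  c = 610−6² = 574
v_rel = (6, -2),  |v_rel|² = 40;  v_rel·d = (6)·(23) + (-2)·(-9) = 156
40·t² − 312·t + 574 = 0  ⇒  m = 156² − 40·574 = 1376
m = 1376 > 0,  v_rel·d = 156 > 0  ⇒  inside

inside=yes margin=1376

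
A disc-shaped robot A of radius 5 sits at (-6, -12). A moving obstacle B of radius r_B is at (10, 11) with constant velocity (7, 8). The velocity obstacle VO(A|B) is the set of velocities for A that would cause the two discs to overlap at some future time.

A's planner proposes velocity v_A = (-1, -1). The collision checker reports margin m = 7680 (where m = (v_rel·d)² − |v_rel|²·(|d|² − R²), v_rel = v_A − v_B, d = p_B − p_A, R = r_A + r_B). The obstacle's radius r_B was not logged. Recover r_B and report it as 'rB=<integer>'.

m = 7680
d = (16, 23);  v_rel = (-8, -9),  |v_rel|² = 145
v_rel×d = (-8)·(23) − (-9)·(16) = -40
since m = R²·145 − (-40)²:  R² = (1600 + 7680) / 145 = 64
R = √64 = 8  ⇒  r_B = 8 − 5 = 3

rB=3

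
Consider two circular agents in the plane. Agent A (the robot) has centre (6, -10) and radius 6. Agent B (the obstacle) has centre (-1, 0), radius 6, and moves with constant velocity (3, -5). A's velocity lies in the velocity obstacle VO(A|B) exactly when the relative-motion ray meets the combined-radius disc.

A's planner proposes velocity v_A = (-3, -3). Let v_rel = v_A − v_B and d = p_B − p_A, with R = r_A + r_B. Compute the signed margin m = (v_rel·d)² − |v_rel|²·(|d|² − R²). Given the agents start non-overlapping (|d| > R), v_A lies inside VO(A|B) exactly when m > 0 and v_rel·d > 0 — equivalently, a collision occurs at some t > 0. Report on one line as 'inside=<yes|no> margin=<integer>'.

d = (-7, 10),  |d|² = 149;  R = 6+6 = 12,  c = 149−12² = 5
v_rel = (-6, 2),  |v_rel|² = 40;  v_rel·d = (-6)·(-7) + (2)·(10) = 62
40·t² − 124·t + 5 = 0  ⇒  m = 62² − 40·5 = 3644
m = 3644 > 0,  v_rel·d = 62 > 0  ⇒  inside

inside=yes margin=3644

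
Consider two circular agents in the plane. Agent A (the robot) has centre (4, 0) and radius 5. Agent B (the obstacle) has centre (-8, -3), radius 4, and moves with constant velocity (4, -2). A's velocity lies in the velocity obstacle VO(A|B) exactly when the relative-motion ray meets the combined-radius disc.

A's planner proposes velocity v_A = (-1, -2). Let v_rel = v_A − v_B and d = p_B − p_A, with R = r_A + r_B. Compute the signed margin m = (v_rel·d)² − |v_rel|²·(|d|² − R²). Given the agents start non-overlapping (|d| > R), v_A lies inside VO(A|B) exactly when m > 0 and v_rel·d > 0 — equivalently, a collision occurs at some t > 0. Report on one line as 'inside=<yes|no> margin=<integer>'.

d = (-12, -3),  |d|² = 153;  R = 5+4 = 9,  c = 153−9² = 72
v_rel = (-5, 0),  |v_rel|² = 25;  v_rel·d = (-5)·(-12) + (0)·(-3) = 60
25·t² − 120·t + 72 = 0  ⇒  m = 60² − 25·72 = 1800
m = 1800 > 0,  v_rel·d = 60 > 0  ⇒  inside

inside=yes margin=1800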